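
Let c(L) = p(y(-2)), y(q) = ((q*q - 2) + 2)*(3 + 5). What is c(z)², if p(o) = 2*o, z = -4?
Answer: 4096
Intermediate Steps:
y(q) = 8*q² (y(q) = ((q² - 2) + 2)*8 = ((-2 + q²) + 2)*8 = q²*8 = 8*q²)
c(L) = 64 (c(L) = 2*(8*(-2)²) = 2*(8*4) = 2*32 = 64)
c(z)² = 64² = 4096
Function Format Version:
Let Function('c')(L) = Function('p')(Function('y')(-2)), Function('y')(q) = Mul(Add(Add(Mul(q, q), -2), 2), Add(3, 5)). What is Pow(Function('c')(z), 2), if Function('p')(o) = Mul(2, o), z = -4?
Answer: 4096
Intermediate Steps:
Function('y')(q) = Mul(8, Pow(q, 2)) (Function('y')(q) = Mul(Add(Add(Pow(q, 2), -2), 2), 8) = Mul(Add(Add(-2, Pow(q, 2)), 2), 8) = Mul(Pow(q, 2), 8) = Mul(8, Pow(q, 2)))
Function('c')(L) = 64 (Function('c')(L) = Mul(2, Mul(8, Pow(-2, 2))) = Mul(2, Mul(8, 4)) = Mul(2, 32) = 64)
Pow(Function('c')(z), 2) = Pow(64, 2) = 4096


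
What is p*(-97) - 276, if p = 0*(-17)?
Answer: -276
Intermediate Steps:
p = 0
p*(-97) - 276 = 0*(-97) - 276 = 0 - 276 = -276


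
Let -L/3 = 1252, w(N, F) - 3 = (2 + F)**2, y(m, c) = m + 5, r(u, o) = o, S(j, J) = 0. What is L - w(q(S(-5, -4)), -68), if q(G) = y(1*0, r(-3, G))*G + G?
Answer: -8115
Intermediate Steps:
y(m, c) = 5 + m
q(G) = 6*G (q(G) = (5 + 1*0)*G + G = (5 + 0)*G + G = 5*G + G = 6*G)
w(N, F) = 3 + (2 + F)**2
L = -3756 (L = -3*1252 = -3756)
L - w(q(S(-5, -4)), -68) = -3756 - (3 + (2 - 68)**2) = -3756 - (3 + (-66)**2) = -3756 - (3 + 4356) = -3756 - 1*4359 = -3756 - 4359 = -8115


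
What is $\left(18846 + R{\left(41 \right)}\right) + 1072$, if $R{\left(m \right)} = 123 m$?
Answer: $24961$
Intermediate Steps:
$\left(18846 + R{\left(41 \right)}\right) + 1072 = \left(18846 + 123 \cdot 41\right) + 1072 = \left(18846 + 5043\right) + 1072 = 23889 + 1072 = 24961$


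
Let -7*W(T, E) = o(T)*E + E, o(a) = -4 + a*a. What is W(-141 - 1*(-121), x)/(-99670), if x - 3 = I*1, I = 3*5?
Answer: 3573/348845 ≈ 0.010242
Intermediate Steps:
I = 15
o(a) = -4 + a²
x = 18 (x = 3 + 15*1 = 3 + 15 = 18)
W(T, E) = -E/7 - E*(-4 + T²)/7 (W(T, E) = -((-4 + T²)*E + E)/7 = -(E*(-4 + T²) + E)/7 = -(E + E*(-4 + T²))/7 = -E/7 - E*(-4 + T²)/7)
W(-141 - 1*(-121), x)/(-99670) = ((⅐)*18*(3 - (-141 - 1*(-121))²))/(-99670) = ((⅐)*18*(3 - (-141 + 121)²))*(-1/99670) = ((⅐)*18*(3 - 1*(-20)²))*(-1/99670) = ((⅐)*18*(3 - 1*400))*(-1/99670) = ((⅐)*18*(3 - 400))*(-1/99670) = ((⅐)*18*(-397))*(-1/99670) = -7146/7*(-1/99670) = 3573/348845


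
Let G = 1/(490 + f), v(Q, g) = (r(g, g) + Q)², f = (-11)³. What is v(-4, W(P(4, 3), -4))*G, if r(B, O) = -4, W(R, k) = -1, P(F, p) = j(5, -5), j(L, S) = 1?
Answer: -64/841 ≈ -0.076100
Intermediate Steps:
P(F, p) = 1
f = -1331
v(Q, g) = (-4 + Q)²
G = -1/841 (G = 1/(490 - 1331) = 1/(-841) = -1/841 ≈ -0.0011891)
v(-4, W(P(4, 3), -4))*G = (-4 - 4)²*(-1/841) = (-8)²*(-1/841) = 64*(-1/841) = -64/841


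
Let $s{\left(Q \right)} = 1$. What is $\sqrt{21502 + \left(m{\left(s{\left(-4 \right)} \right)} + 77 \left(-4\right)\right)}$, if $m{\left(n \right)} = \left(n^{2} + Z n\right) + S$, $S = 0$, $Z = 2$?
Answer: $\sqrt{21197} \approx 145.59$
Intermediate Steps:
$m{\left(n \right)} = n^{2} + 2 n$ ($m{\left(n \right)} = \left(n^{2} + 2 n\right) + 0 = n^{2} + 2 n$)
$\sqrt{21502 + \left(m{\left(s{\left(-4 \right)} \right)} + 77 \left(-4\right)\right)} = \sqrt{21502 + \left(1 \left(2 + 1\right) + 77 \left(-4\right)\right)} = \sqrt{21502 + \left(1 \cdot 3 - 308\right)} = \sqrt{21502 + \left(3 - 308\right)} = \sqrt{21502 - 305} = \sqrt{21197}$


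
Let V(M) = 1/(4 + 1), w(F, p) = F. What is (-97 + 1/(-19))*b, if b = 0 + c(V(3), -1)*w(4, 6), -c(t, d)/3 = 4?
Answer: 88512/19 ≈ 4658.5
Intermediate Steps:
V(M) = ⅕ (V(M) = 1/5 = ⅕)
c(t, d) = -12 (c(t, d) = -3*4 = -12)
b = -48 (b = 0 - 12*4 = 0 - 48 = -48)
(-97 + 1/(-19))*b = (-97 + 1/(-19))*(-48) = (-97 - 1/19)*(-48) = -1844/19*(-48) = 88512/19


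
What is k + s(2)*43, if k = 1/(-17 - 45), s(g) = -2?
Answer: -5333/62 ≈ -86.016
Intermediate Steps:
k = -1/62 (k = 1/(-62) = -1/62 ≈ -0.016129)
k + s(2)*43 = -1/62 - 2*43 = -1/62 - 86 = -5333/62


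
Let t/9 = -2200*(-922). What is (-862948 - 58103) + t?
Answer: 17334549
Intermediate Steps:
t = 18255600 (t = 9*(-2200*(-922)) = 9*2028400 = 18255600)
(-862948 - 58103) + t = (-862948 - 58103) + 18255600 = -921051 + 18255600 = 17334549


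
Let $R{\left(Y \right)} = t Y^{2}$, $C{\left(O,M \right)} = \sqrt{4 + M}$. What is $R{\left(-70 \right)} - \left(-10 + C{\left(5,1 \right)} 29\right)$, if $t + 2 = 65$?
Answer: $308710 - 29 \sqrt{5} \approx 3.0865 \cdot 10^{5}$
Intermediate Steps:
$t = 63$ ($t = -2 + 65 = 63$)
$R{\left(Y \right)} = 63 Y^{2}$
$R{\left(-70 \right)} - \left(-10 + C{\left(5,1 \right)} 29\right) = 63 \left(-70\right)^{2} - \left(-10 + \sqrt{4 + 1} \cdot 29\right) = 63 \cdot 4900 - \left(-10 + \sqrt{5} \cdot 29\right) = 308700 - \left(-10 + 29 \sqrt{5}\right) = 308700 + \left(10 - 29 \sqrt{5}\right) = 308710 - 29 \sqrt{5}$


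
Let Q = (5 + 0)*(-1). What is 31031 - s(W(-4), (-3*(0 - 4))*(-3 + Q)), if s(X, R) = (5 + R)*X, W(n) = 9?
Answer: 31850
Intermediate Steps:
Q = -5 (Q = 5*(-1) = -5)
s(X, R) = X*(5 + R)
31031 - s(W(-4), (-3*(0 - 4))*(-3 + Q)) = 31031 - 9*(5 + (-3*(0 - 4))*(-3 - 5)) = 31031 - 9*(5 - 3*(-4)*(-8)) = 31031 - 9*(5 + 12*(-8)) = 31031 - 9*(5 - 96) = 31031 - 9*(-91) = 31031 - 1*(-819) = 31031 + 819 = 31850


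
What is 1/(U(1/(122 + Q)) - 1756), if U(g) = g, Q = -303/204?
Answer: -8195/14390352 ≈ -0.00056948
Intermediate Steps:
Q = -101/68 (Q = -303*1/204 = -101/68 ≈ -1.4853)
1/(U(1/(122 + Q)) - 1756) = 1/(1/(122 - 101/68) - 1756) = 1/(1/(8195/68) - 1756) = 1/(68/8195 - 1756) = 1/(-14390352/8195) = -8195/14390352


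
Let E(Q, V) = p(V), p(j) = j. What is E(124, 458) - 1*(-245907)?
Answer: 246365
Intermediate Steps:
E(Q, V) = V
E(124, 458) - 1*(-245907) = 458 - 1*(-245907) = 458 + 245907 = 246365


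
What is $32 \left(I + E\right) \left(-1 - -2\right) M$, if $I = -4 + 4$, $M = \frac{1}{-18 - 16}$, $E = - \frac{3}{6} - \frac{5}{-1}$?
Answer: $- \frac{72}{17} \approx -4.2353$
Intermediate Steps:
$E = \frac{9}{2}$ ($E = \left(-3\right) \frac{1}{6} - -5 = - \frac{1}{2} + 5 = \frac{9}{2} \approx 4.5$)
$M = - \frac{1}{34}$ ($M = \frac{1}{-34} = - \frac{1}{34} \approx -0.029412$)
$I = 0$
$32 \left(I + E\right) \left(-1 - -2\right) M = 32 \left(0 + \frac{9}{2}\right) \left(-1 - -2\right) \left(- \frac{1}{34}\right) = 32 \frac{9 \left(-1 + 2\right)}{2} \left(- \frac{1}{34}\right) = 32 \cdot \frac{9}{2} \cdot 1 \left(- \frac{1}{34}\right) = 32 \cdot \frac{9}{2} \left(- \frac{1}{34}\right) = 144 \left(- \frac{1}{34}\right) = - \frac{72}{17}$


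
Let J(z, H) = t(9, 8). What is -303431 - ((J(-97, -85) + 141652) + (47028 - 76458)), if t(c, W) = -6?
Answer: -415647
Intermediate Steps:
J(z, H) = -6
-303431 - ((J(-97, -85) + 141652) + (47028 - 76458)) = -303431 - ((-6 + 141652) + (47028 - 76458)) = -303431 - (141646 - 29430) = -303431 - 1*112216 = -303431 - 112216 = -415647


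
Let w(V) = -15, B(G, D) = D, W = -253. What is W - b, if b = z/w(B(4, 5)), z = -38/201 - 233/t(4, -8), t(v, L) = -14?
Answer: -10632829/42210 ≈ -251.90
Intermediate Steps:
z = 46301/2814 (z = -38/201 - 233/(-14) = -38*1/201 - 233*(-1/14) = -38/201 + 233/14 = 46301/2814 ≈ 16.454)
b = -46301/42210 (b = (46301/2814)/(-15) = (46301/2814)*(-1/15) = -46301/42210 ≈ -1.0969)
W - b = -253 - 1*(-46301/42210) = -253 + 46301/42210 = -10632829/42210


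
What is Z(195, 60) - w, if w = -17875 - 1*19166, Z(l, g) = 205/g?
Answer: 444533/12 ≈ 37044.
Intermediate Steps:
w = -37041 (w = -17875 - 19166 = -37041)
Z(195, 60) - w = 205/60 - 1*(-37041) = 205*(1/60) + 37041 = 41/12 + 37041 = 444533/12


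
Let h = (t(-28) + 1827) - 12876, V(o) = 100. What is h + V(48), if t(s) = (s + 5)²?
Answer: -10420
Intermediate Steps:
t(s) = (5 + s)²
h = -10520 (h = ((5 - 28)² + 1827) - 12876 = ((-23)² + 1827) - 12876 = (529 + 1827) - 12876 = 2356 - 12876 = -10520)
h + V(48) = -10520 + 100 = -10420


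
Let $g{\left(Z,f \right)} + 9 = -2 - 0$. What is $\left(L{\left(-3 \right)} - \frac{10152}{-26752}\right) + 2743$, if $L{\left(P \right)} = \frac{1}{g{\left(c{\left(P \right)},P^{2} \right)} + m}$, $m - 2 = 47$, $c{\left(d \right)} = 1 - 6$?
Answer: $\frac{9173949}{3344} \approx 2743.4$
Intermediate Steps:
$c{\left(d \right)} = -5$ ($c{\left(d \right)} = 1 - 6 = -5$)
$m = 49$ ($m = 2 + 47 = 49$)
$g{\left(Z,f \right)} = -11$ ($g{\left(Z,f \right)} = -9 - 2 = -11$)
$L{\left(P \right)} = \frac{1}{38}$ ($L{\left(P \right)} = \frac{1}{-11 + 49} = \frac{1}{38}$)
$\left(L{\left(-3 \right)} - \frac{10152}{-26752}\right) + 2743 = \left(\frac{1}{38} - \frac{10152}{-26752}\right) + 2743 = \left(\frac{1}{38} - - \frac{1269}{3344}\right) + 2743 = \left(\frac{1}{38} + \frac{1269}{3344}\right) + 2743 = \frac{1357}{3344} + 2743 = \frac{9173949}{3344}$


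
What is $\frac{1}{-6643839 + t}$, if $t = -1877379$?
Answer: $- \frac{1}{8521218} \approx -1.1735 \cdot 10^{-7}$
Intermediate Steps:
$\frac{1}{-6643839 + t} = \frac{1}{-6643839 - 1877379} = \frac{1}{-8521218} = - \frac{1}{8521218}$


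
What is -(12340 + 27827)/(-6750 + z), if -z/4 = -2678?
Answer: -40167/3962 ≈ -10.138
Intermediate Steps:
z = 10712 (z = -4*(-2678) = 10712)
-(12340 + 27827)/(-6750 + z) = -(12340 + 27827)/(-6750 + 10712) = -40167/3962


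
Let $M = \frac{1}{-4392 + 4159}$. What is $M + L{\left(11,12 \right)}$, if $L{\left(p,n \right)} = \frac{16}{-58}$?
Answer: $- \frac{1893}{6757} \approx -0.28015$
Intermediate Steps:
$M = - \frac{1}{233}$ ($M = \frac{1}{-233} = - \frac{1}{233} \approx -0.0042918$)
$L{\left(p,n \right)} = - \frac{8}{29}$ ($L{\left(p,n \right)} = 16 \left(- \frac{1}{58}\right) = - \frac{8}{29}$)
$M + L{\left(11,12 \right)} = - \frac{1}{233} - \frac{8}{29} = - \frac{1893}{6757}$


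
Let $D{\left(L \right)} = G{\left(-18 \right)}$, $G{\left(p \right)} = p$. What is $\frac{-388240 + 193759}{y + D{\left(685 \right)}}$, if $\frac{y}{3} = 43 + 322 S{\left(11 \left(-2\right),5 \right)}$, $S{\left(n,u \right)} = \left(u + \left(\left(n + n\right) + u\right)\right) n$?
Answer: $- \frac{64827}{240893} \approx -0.26911$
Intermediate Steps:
$S{\left(n,u \right)} = n \left(2 n + 2 u\right)$ ($S{\left(n,u \right)} = \left(u + \left(2 n + u\right)\right) n = \left(u + \left(u + 2 n\right)\right) n = \left(2 n + 2 u\right) n = n \left(2 n + 2 u\right)$)
$D{\left(L \right)} = -18$
$y = 722697$ ($y = 3 \left(43 + 322 \cdot 2 \cdot 11 \left(-2\right) \left(11 \left(-2\right) + 5\right)\right) = 3 \left(43 + 322 \cdot 2 \left(-22\right) \left(-22 + 5\right)\right) = 3 \left(43 + 322 \cdot 2 \left(-22\right) \left(-17\right)\right) = 3 \left(43 + 322 \cdot 748\right) = 3 \left(43 + 240856\right) = 3 \cdot 240899 = 722697$)
$\frac{-388240 + 193759}{y + D{\left(685 \right)}} = \frac{-388240 + 193759}{722697 - 18} = - \frac{194481}{722679} = \left(-194481\right) \frac{1}{722679} = - \frac{64827}{240893}$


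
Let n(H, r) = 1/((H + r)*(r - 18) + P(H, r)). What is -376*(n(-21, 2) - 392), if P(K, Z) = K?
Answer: 41711560/283 ≈ 1.4739e+5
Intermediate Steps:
n(H, r) = 1/(H + (-18 + r)*(H + r)) (n(H, r) = 1/((H + r)*(r - 18) + H) = 1/((H + r)*(-18 + r) + H) = 1/((-18 + r)*(H + r) + H) = 1/(H + (-18 + r)*(H + r)))
-376*(n(-21, 2) - 392) = -376*(1/(2² - 18*2 - 17*(-21) - 21*2) - 392) = -376*(1/(4 - 36 + 357 - 42) - 392) = -376*(1/283 - 392) = -376*(-110935/283) = 41711560/283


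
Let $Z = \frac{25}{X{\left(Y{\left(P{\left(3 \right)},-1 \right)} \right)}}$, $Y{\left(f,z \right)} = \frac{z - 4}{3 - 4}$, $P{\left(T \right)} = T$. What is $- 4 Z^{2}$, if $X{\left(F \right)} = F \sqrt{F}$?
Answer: $-20$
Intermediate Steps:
$Y{\left(f,z \right)} = 4 - z$ ($Y{\left(f,z \right)} = \frac{-4 + z}{-1} = \left(-4 + z\right) \left(-1\right) = 4 - z$)
$X{\left(F \right)} = F^{\frac{3}{2}}$
$Z = \sqrt{5}$ ($Z = \frac{25}{\left(4 - -1\right)^{\frac{3}{2}}} = \frac{25}{\left(4 + 1\right)^{\frac{3}{2}}} = \frac{25}{5^{\frac{3}{2}}} = \frac{25}{5 \sqrt{5}} = 25 \frac{\sqrt{5}}{25} = \sqrt{5} \approx 2.2361$)
$- 4 Z^{2} = - 4 \left(\sqrt{5}\right)^{2} = \left(-4\right) 5 = -20$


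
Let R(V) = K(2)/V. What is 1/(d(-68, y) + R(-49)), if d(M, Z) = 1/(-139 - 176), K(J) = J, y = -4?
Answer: -2205/97 ≈ -22.732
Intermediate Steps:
d(M, Z) = -1/315 (d(M, Z) = 1/(-315) = -1/315)
R(V) = 2/V
1/(d(-68, y) + R(-49)) = 1/(-1/315 + 2/(-49)) = 1/(-1/315 + 2*(-1/49)) = 1/(-1/315 - 2/49) = 1/(-97/2205) = -2205/97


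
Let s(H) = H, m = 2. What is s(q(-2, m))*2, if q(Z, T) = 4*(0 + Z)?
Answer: -16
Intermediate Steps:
q(Z, T) = 4*Z
s(q(-2, m))*2 = (4*(-2))*2 = -8*2 = -16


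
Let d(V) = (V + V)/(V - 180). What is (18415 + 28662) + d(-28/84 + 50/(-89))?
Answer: 2273772501/48299 ≈ 47077.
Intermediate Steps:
d(V) = 2*V/(-180 + V) (d(V) = (2*V)/(-180 + V) = 2*V/(-180 + V))
(18415 + 28662) + d(-28/84 + 50/(-89)) = (18415 + 28662) + 2*(-28/84 + 50/(-89))/(-180 + (-28/84 + 50/(-89))) = 47077 + 2*(-28*1/84 + 50*(-1/89))/(-180 + (-28*1/84 + 50*(-1/89))) = 47077 + 2*(-⅓ - 50/89)/(-180 + (-⅓ - 50/89)) = 47077 + 2*(-239/267)/(-180 - 239/267) = 47077 + 2*(-239/267)/(-48299/267) = 47077 + 2*(-239/267)*(-267/48299) = 47077 + 478/48299 = 2273772501/48299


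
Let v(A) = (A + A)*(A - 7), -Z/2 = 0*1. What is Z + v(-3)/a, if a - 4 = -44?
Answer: -3/2 ≈ -1.5000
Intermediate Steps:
a = -40 (a = 4 - 44 = -40)
Z = 0 (Z = -0 = -2*0 = 0)
v(A) = 2*A*(-7 + A) (v(A) = (2*A)*(-7 + A) = 2*A*(-7 + A))
Z + v(-3)/a = 0 + (2*(-3)*(-7 - 3))/(-40) = 0 - (-3)*(-10)/20 = 0 - 1/40*60 = 0 - 3/2 = -3/2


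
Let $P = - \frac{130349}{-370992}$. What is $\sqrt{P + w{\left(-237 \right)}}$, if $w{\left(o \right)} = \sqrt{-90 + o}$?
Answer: $\frac{\sqrt{3022402263 + 8602191504 i \sqrt{327}}}{92748} \approx 3.0363 + 2.9779 i$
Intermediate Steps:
$P = \frac{130349}{370992}$ ($P = \left(-130349\right) \left(- \frac{1}{370992}\right) = \frac{130349}{370992} \approx 0.35135$)
$\sqrt{P + w{\left(-237 \right)}} = \sqrt{\frac{130349}{370992} + \sqrt{-90 - 237}} = \sqrt{\frac{130349}{370992} + \sqrt{-327}} = \sqrt{\frac{130349}{370992} + i \sqrt{327}}$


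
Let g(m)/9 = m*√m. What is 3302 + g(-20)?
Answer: 3302 - 360*I*√5 ≈ 3302.0 - 804.98*I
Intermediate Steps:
g(m) = 9*m^(3/2) (g(m) = 9*(m*√m) = 9*m^(3/2))
3302 + g(-20) = 3302 + 9*(-20)^(3/2) = 3302 + 9*(-40*I*√5) = 3302 - 360*I*√5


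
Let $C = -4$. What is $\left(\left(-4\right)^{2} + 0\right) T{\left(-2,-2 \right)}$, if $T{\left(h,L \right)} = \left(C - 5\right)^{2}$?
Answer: $1296$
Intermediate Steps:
$T{\left(h,L \right)} = 81$ ($T{\left(h,L \right)} = \left(-4 - 5\right)^{2} = \left(-9\right)^{2} = 81$)
$\left(\left(-4\right)^{2} + 0\right) T{\left(-2,-2 \right)} = \left(\left(-4\right)^{2} + 0\right) 81 = \left(16 + 0\right) 81 = 16 \cdot 81 = 1296$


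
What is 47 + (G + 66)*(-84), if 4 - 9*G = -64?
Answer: -18395/3 ≈ -6131.7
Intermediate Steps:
G = 68/9 (G = 4/9 - ⅑*(-64) = 4/9 + 64/9 = 68/9 ≈ 7.5556)
47 + (G + 66)*(-84) = 47 + (68/9 + 66)*(-84) = 47 + (662/9)*(-84) = 47 - 18536/3 = -18395/3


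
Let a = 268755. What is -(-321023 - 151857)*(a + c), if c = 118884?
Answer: 183306730320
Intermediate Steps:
-(-321023 - 151857)*(a + c) = -(-321023 - 151857)*(268755 + 118884) = -(-472880)*387639 = -1*(-183306730320) = 183306730320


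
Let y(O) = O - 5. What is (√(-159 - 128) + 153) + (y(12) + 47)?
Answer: 207 + I*√287 ≈ 207.0 + 16.941*I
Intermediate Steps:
y(O) = -5 + O
(√(-159 - 128) + 153) + (y(12) + 47) = (√(-159 - 128) + 153) + ((-5 + 12) + 47) = (√(-287) + 153) + (7 + 47) = (I*√287 + 153) + 54 = (153 + I*√287) + 54 = 207 + I*√287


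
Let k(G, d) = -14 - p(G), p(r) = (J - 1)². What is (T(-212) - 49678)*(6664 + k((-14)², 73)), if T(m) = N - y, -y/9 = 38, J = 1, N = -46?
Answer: -328390300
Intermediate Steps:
y = -342 (y = -9*38 = -342)
p(r) = 0 (p(r) = (1 - 1)² = 0² = 0)
T(m) = 296 (T(m) = -46 - 1*(-342) = -46 + 342 = 296)
k(G, d) = -14 (k(G, d) = -14 - 1*0 = -14 + 0 = -14)
(T(-212) - 49678)*(6664 + k((-14)², 73)) = (296 - 49678)*(6664 - 14) = -49382*6650 = -328390300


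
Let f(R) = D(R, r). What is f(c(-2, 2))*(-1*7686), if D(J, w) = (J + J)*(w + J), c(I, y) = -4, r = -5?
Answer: -553392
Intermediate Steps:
D(J, w) = 2*J*(J + w) (D(J, w) = (2*J)*(J + w) = 2*J*(J + w))
f(R) = 2*R*(-5 + R) (f(R) = 2*R*(R - 5) = 2*R*(-5 + R))
f(c(-2, 2))*(-1*7686) = (2*(-4)*(-5 - 4))*(-1*7686) = (2*(-4)*(-9))*(-7686) = 72*(-7686) = -553392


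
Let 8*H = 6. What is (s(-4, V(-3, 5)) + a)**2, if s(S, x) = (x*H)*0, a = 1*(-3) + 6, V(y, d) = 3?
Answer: 9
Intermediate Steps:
H = 3/4 (H = (1/8)*6 = 3/4 ≈ 0.75000)
a = 3 (a = -3 + 6 = 3)
s(S, x) = 0 (s(S, x) = (x*(3/4))*0 = (3*x/4)*0 = 0)
(s(-4, V(-3, 5)) + a)**2 = (0 + 3)**2 = 3**2 = 9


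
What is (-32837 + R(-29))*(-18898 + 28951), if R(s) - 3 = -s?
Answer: -329788665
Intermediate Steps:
R(s) = 3 - s
(-32837 + R(-29))*(-18898 + 28951) = (-32837 + (3 - 1*(-29)))*(-18898 + 28951) = (-32837 + (3 + 29))*10053 = (-32837 + 32)*10053 = -32805*10053 = -329788665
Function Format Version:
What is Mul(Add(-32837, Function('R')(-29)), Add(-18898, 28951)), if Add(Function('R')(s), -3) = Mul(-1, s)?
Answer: -329788665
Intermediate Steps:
Function('R')(s) = Add(3, Mul(-1, s))
Mul(Add(-32837, Function('R')(-29)), Add(-18898, 28951)) = Mul(Add(-32837, Add(3, Mul(-1, -29))), Add(-18898, 28951)) = Mul(Add(-32837, Add(3, 29)), 10053) = Mul(Add(-32837, 32), 10053) = Mul(-32805, 10053) = -329788665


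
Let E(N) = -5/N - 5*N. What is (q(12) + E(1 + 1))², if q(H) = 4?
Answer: 289/4 ≈ 72.250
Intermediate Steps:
E(N) = -5*N - 5/N
(q(12) + E(1 + 1))² = (4 + (-5*(1 + 1) - 5/(1 + 1)))² = (4 + (-5*2 - 5/2))² = (4 + (-10 - 5*½))² = (4 + (-10 - 5/2))² = (4 - 25/2)² = (-17/2)² = 289/4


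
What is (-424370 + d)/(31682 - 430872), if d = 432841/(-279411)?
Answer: 118574078911/111538077090 ≈ 1.0631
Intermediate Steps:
d = -432841/279411 (d = 432841*(-1/279411) = -432841/279411 ≈ -1.5491)
(-424370 + d)/(31682 - 430872) = (-424370 - 432841/279411)/(31682 - 430872) = -118574078911/279411/(-399190) = -118574078911/279411*(-1/399190) = 118574078911/111538077090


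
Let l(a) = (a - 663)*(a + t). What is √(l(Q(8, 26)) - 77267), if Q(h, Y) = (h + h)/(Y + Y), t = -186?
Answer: √7738487/13 ≈ 213.99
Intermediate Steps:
Q(h, Y) = h/Y (Q(h, Y) = (2*h)/((2*Y)) = (2*h)*(1/(2*Y)) = h/Y)
l(a) = (-663 + a)*(-186 + a) (l(a) = (a - 663)*(a - 186) = (-663 + a)*(-186 + a))
√(l(Q(8, 26)) - 77267) = √((123318 + (8/26)² - 6792/26) - 77267) = √((123318 + (8*(1/26))² - 6792/26) - 77267) = √((123318 + (4/13)² - 849*4/13) - 77267) = √((123318 + 16/169 - 3396/13) - 77267) = √(20796610/169 - 77267) = √(7738487/169) = √7738487/13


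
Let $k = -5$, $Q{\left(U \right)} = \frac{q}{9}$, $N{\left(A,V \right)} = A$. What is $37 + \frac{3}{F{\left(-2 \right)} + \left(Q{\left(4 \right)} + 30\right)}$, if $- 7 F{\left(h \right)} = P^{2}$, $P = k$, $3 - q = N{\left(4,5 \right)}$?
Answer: $\frac{61535}{1658} \approx 37.114$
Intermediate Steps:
$q = -1$ ($q = 3 - 4 = -1$)
$Q{\left(U \right)} = - \frac{1}{9}$
$P = -5$
$F{\left(h \right)} = - \frac{25}{7}$ ($F{\left(h \right)} = - \frac{\left(-5\right)^{2}}{7} = \left(- \frac{1}{7}\right) 25 = - \frac{25}{7}$)
$37 + \frac{3}{F{\left(-2 \right)} + \left(Q{\left(4 \right)} + 30\right)} = 37 + \frac{3}{- \frac{25}{7} + \left(- \frac{1}{9} + 30\right)} = 37 + \frac{3}{- \frac{25}{7} + \frac{269}{9}} = 37 + \frac{3}{\frac{1658}{63}} = 37 + 3 \cdot \frac{63}{1658} = 37 + \frac{189}{1658} = \frac{61535}{1658}$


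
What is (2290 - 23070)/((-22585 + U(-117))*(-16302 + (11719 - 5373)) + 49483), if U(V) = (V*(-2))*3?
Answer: -20780/217916631 ≈ -9.5358e-5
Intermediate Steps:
U(V) = -6*V (U(V) = -2*V*3 = -6*V)
(2290 - 23070)/((-22585 + U(-117))*(-16302 + (11719 - 5373)) + 49483) = (2290 - 23070)/((-22585 - 6*(-117))*(-16302 + (11719 - 5373)) + 49483) = -20780/((-22585 + 702)*(-16302 + 6346) + 49483) = -20780/(-21883*(-9956) + 49483) = -20780/(217867148 + 49483) = -20780/217916631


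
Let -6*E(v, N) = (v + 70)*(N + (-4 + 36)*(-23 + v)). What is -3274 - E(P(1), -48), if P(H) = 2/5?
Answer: -924206/75 ≈ -12323.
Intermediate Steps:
P(H) = 2/5 (P(H) = 2*(1/5) = 2/5)
E(v, N) = -(70 + v)*(-736 + N + 32*v)/6 (E(v, N) = -(v + 70)*(N + (-4 + 36)*(-23 + v))/6 = -(70 + v)*(N + 32*(-23 + v))/6 = -(70 + v)*(N + (-736 + 32*v))/6 = -(70 + v)*(-736 + N + 32*v)/6)
-3274 - E(P(1), -48) = -3274 - (25760/3 - 752/3*2/5 - 35/3*(-48) - 16*(2/5)**2/3 - 1/6*(-48)*2/5) = -3274 - (25760/3 - 1504/15 + 560 - 16/3*4/25 + 16/5) = -3274 - (25760/3 - 1504/15 + 560 - 64/75 + 16/5) = -3274 - 1*678656/75 = -3274 - 678656/75 = -924206/75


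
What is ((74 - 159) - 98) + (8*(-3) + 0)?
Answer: -207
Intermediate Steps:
((74 - 159) - 98) + (8*(-3) + 0) = (-85 - 98) + (-24 + 0) = -183 - 24 = -207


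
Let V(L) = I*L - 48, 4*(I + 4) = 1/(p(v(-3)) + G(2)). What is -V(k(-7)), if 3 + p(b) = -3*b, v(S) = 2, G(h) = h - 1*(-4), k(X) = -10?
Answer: 43/6 ≈ 7.1667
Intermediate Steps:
G(h) = 4 + h (G(h) = h + 4 = 4 + h)
p(b) = -3 - 3*b
I = -49/12 (I = -4 + 1/(4*((-3 - 3*2) + (4 + 2))) = -4 + 1/(4*((-3 - 6) + 6)) = -4 + 1/(4*(-9 + 6)) = -4 + (¼)/(-3) = -4 + (¼)*(-⅓) = -4 - 1/12 = -49/12 ≈ -4.0833)
V(L) = -48 - 49*L/12 (V(L) = -49*L/12 - 48 = -48 - 49*L/12)
-V(k(-7)) = -(-48 - 49/12*(-10)) = -(-48 + 245/6) = -1*(-43/6) = 43/6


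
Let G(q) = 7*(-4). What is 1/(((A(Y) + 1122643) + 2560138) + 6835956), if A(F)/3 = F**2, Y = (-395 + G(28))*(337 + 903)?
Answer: 1/825374209937 ≈ 1.2116e-12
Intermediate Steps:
G(q) = -28
Y = -524520 (Y = (-395 - 28)*(337 + 903) = -423*1240 = -524520)
A(F) = 3*F**2
1/(((A(Y) + 1122643) + 2560138) + 6835956) = 1/(((3*(-524520)**2 + 1122643) + 2560138) + 6835956) = 1/(((3*275121230400 + 1122643) + 2560138) + 6835956) = 1/(((825363691200 + 1122643) + 2560138) + 6835956) = 1/((825364813843 + 2560138) + 6835956) = 1/(825367373981 + 6835956) = 1/825374209937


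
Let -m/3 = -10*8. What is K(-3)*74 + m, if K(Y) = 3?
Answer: 462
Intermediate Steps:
m = 240 (m = -(-30)*8 = -3*(-80) = 240)
K(-3)*74 + m = 3*74 + 240 = 222 + 240 = 462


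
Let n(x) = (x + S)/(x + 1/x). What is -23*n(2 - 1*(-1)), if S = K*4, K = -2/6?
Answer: -23/2 ≈ -11.500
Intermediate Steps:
K = -⅓ (K = -2*⅙ = -⅓ ≈ -0.33333)
S = -4/3 (S = -⅓*4 = -4/3 ≈ -1.3333)
n(x) = (-4/3 + x)/(x + 1/x) (n(x) = (x - 4/3)/(x + 1/x) = (-4/3 + x)/(x + 1/x))
-23*n(2 - 1*(-1)) = -23*(2 - 1*(-1))*(-4 + 3*(2 - 1*(-1)))/(3*(1 + (2 - 1*(-1))²)) = -23*(2 + 1)*(-4 + 3*(2 + 1))/(3*(1 + (2 + 1)²)) = -23*3*(-4 + 3*3)/(3*(1 + 3²)) = -23*3*(-4 + 9)/(3*(1 + 9)) = -23*3*5/(3*10) = -23*½ = -23/2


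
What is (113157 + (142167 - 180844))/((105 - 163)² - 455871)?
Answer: -74480/452507 ≈ -0.16459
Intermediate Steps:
(113157 + (142167 - 180844))/((105 - 163)² - 455871) = (113157 - 38677)/((-58)² - 455871) = 74480/(3364 - 455871) = 74480/(-452507) = 74480*(-1/452507) = -74480/452507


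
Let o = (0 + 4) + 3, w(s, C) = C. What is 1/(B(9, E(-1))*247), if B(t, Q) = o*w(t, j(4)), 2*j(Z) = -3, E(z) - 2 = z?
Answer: -2/5187 ≈ -0.00038558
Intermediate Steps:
E(z) = 2 + z
j(Z) = -3/2 (j(Z) = (½)*(-3) = -3/2)
o = 7 (o = 4 + 3 = 7)
B(t, Q) = -21/2 (B(t, Q) = 7*(-3/2) = -21/2)
1/(B(9, E(-1))*247) = 1/(-21/2*247) = 1/(-5187/2) = -2/5187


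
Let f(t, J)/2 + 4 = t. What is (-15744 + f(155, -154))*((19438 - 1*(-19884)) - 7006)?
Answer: -499023672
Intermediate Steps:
f(t, J) = -8 + 2*t
(-15744 + f(155, -154))*((19438 - 1*(-19884)) - 7006) = (-15744 + (-8 + 2*155))*((19438 - 1*(-19884)) - 7006) = (-15744 + (-8 + 310))*((19438 + 19884) - 7006) = (-15744 + 302)*(39322 - 7006) = -15442*32316 = -499023672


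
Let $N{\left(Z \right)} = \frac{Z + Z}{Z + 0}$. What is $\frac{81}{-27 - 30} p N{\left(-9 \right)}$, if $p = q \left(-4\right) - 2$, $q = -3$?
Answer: $- \frac{540}{19} \approx -28.421$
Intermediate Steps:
$N{\left(Z \right)} = 2$ ($N{\left(Z \right)} = \frac{2 Z}{Z} = 2$)
$p = 10$ ($p = \left(-3\right) \left(-4\right) - 2 = 12 - 2 = 10$)
$\frac{81}{-27 - 30} p N{\left(-9 \right)} = \frac{81}{-27 - 30} \cdot 10 \cdot 2 = \frac{81}{-57} \cdot 10 \cdot 2 = 81 \left(- \frac{1}{57}\right) 10 \cdot 2 = \left(- \frac{27}{19}\right) 10 \cdot 2 = \left(- \frac{270}{19}\right) 2 = - \frac{540}{19}$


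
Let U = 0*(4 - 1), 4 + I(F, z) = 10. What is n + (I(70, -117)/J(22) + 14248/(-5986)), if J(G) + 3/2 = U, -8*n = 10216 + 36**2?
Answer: -4326023/2993 ≈ -1445.4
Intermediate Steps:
I(F, z) = 6 (I(F, z) = -4 + 10 = 6)
n = -1439 (n = -(10216 + 36**2)/8 = -(10216 + 1296)/8 = -1/8*11512 = -1439)
U = 0 (U = 0*3 = 0)
J(G) = -3/2 (J(G) = -3/2 + 0 = -3/2)
n + (I(70, -117)/J(22) + 14248/(-5986)) = -1439 + (6/(-3/2) + 14248/(-5986)) = -1439 + (6*(-2/3) + 14248*(-1/5986)) = -1439 + (-4 - 7124/2993) = -1439 - 19096/2993 = -4326023/2993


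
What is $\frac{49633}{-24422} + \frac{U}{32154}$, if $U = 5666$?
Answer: $- \frac{728762215}{392632494} \approx -1.8561$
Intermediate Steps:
$\frac{49633}{-24422} + \frac{U}{32154} = \frac{49633}{-24422} + \frac{5666}{32154} = 49633 \left(- \frac{1}{24422}\right) + 5666 \cdot \frac{1}{32154} = - \frac{49633}{24422} + \frac{2833}{16077} = - \frac{728762215}{392632494}$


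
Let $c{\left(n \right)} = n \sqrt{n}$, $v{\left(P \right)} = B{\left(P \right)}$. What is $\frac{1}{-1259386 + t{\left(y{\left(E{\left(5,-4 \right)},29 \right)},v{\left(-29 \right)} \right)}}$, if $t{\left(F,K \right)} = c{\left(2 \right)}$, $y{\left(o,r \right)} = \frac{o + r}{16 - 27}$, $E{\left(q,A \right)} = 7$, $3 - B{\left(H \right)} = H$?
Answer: $- \frac{629693}{793026548494} - \frac{\sqrt{2}}{793026548494} \approx -7.9404 \cdot 10^{-7}$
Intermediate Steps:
$B{\left(H \right)} = 3 - H$
$v{\left(P \right)} = 3 - P$
$y{\left(o,r \right)} = - \frac{o}{11} - \frac{r}{11}$ ($y{\left(o,r \right)} = \frac{o + r}{-11} = \left(o + r\right) \left(- \frac{1}{11}\right) = - \frac{o}{11} - \frac{r}{11}$)
$c{\left(n \right)} = n^{\frac{3}{2}}$
$t{\left(F,K \right)} = 2 \sqrt{2}$ ($t{\left(F,K \right)} = 2^{\frac{3}{2}} = 2 \sqrt{2}$)
$\frac{1}{-1259386 + t{\left(y{\left(E{\left(5,-4 \right)},29 \right)},v{\left(-29 \right)} \right)}} = \frac{1}{-1259386 + 2 \sqrt{2}}$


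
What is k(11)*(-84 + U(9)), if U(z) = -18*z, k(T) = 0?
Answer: 0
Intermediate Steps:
k(11)*(-84 + U(9)) = 0*(-84 - 18*9) = 0*(-84 - 162) = 0*(-246) = 0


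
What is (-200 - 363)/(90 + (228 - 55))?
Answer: -563/263 ≈ -2.1407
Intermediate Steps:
(-200 - 363)/(90 + (228 - 55)) = -563/(90 + 173) = -563/263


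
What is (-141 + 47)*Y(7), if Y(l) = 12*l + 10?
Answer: -8836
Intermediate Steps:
Y(l) = 10 + 12*l
(-141 + 47)*Y(7) = (-141 + 47)*(10 + 12*7) = -94*(10 + 84) = -94*94 = -8836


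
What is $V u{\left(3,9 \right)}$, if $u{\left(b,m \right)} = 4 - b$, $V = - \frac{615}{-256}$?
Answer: $\frac{615}{256} \approx 2.4023$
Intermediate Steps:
$V = \frac{615}{256}$ ($V = \left(-615\right) \left(- \frac{1}{256}\right) = \frac{615}{256} \approx 2.4023$)
$V u{\left(3,9 \right)} = \frac{615 \left(4 - 3\right)}{256} = \frac{615}{256} \cdot 1 = \frac{615}{256}$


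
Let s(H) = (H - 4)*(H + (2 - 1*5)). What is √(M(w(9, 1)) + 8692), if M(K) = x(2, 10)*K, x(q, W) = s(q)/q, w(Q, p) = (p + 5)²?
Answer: 2*√2182 ≈ 93.424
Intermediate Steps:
w(Q, p) = (5 + p)²
s(H) = (-4 + H)*(-3 + H) (s(H) = (-4 + H)*(H + (2 - 5)) = (-4 + H)*(H - 3) = (-4 + H)*(-3 + H))
x(q, W) = (12 + q² - 7*q)/q
M(K) = K (M(K) = (-7 + 2 + 12/2)*K = (-7 + 2 + 12*(½))*K = (-7 + 2 + 6)*K = 1*K = K)
√(M(w(9, 1)) + 8692) = √((5 + 1)² + 8692) = √(6² + 8692) = √(36 + 8692) = √8728 = 2*√2182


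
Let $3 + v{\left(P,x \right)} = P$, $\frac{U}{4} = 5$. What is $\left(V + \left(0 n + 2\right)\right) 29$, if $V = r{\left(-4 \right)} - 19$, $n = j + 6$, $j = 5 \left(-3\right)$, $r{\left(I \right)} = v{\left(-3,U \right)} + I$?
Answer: $-783$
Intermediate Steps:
$U = 20$ ($U = 4 \cdot 5 = 20$)
$v{\left(P,x \right)} = -3 + P$
$r{\left(I \right)} = -6 + I$ ($r{\left(I \right)} = \left(-3 - 3\right) + I = -6 + I$)
$j = -15$
$n = -9$ ($n = -15 + 6 = -9$)
$V = -29$ ($V = \left(-6 - 4\right) - 19 = -10 - 19 = -29$)
$\left(V + \left(0 n + 2\right)\right) 29 = \left(-29 + \left(0 \left(-9\right) + 2\right)\right) 29 = \left(-29 + \left(0 + 2\right)\right) 29 = \left(-29 + 2\right) 29 = \left(-27\right) 29 = -783$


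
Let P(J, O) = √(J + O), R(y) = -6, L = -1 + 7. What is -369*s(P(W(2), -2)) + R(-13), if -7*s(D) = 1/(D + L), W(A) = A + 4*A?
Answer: 519/98 - 369*√2/98 ≈ -0.029029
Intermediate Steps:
L = 6
W(A) = 5*A
s(D) = -1/(7*(6 + D)) (s(D) = -1/(7*(D + 6)) = -1/(7*(6 + D)))
-369*s(P(W(2), -2)) + R(-13) = -(-369)/(42 + 7*√(5*2 - 2)) - 6 = -(-369)/(42 + 7*√(10 - 2)) - 6 = -(-369)/(42 + 7*√8) - 6 = -(-369)/(42 + 7*(2*√2)) - 6 = -(-369)/(42 + 14*√2) - 6 = 369/(42 + 14*√2) - 6 = -6 + 369/(42 + 14*√2)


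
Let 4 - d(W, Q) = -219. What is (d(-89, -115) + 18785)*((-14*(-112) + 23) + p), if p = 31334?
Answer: 625838400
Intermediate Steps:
d(W, Q) = 223 (d(W, Q) = 4 - 1*(-219) = 4 + 219 = 223)
(d(-89, -115) + 18785)*((-14*(-112) + 23) + p) = (223 + 18785)*((-14*(-112) + 23) + 31334) = 19008*((1568 + 23) + 31334) = 19008*(1591 + 31334) = 19008*32925 = 625838400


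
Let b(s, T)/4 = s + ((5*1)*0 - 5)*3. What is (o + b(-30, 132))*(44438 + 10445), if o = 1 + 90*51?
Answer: 242088913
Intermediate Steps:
o = 4591 (o = 1 + 4590 = 4591)
b(s, T) = -60 + 4*s (b(s, T) = 4*(s + ((5*1)*0 - 5)*3) = 4*(s + (5*0 - 5)*3) = 4*(s + (0 - 5)*3) = 4*(s - 5*3) = 4*(s - 15) = 4*(-15 + s) = -60 + 4*s)
(o + b(-30, 132))*(44438 + 10445) = (4591 + (-60 + 4*(-30)))*(44438 + 10445) = (4591 + (-60 - 120))*54883 = (4591 - 180)*54883 = 4411*54883 = 242088913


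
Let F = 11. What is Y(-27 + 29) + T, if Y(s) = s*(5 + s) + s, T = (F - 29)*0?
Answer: 16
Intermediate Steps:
T = 0 (T = (11 - 29)*0 = -18*0 = 0)
Y(s) = s + s*(5 + s)
Y(-27 + 29) + T = (-27 + 29)*(6 + (-27 + 29)) + 0 = 2*(6 + 2) + 0 = 2*8 + 0 = 16 + 0 = 16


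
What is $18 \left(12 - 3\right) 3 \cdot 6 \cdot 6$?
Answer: $17496$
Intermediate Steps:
$18 \left(12 - 3\right) 3 \cdot 6 \cdot 6 = 18 \left(12 - 3\right) 18 \cdot 6 = 18 \cdot 9 \cdot 108 = 162 \cdot 108 = 17496$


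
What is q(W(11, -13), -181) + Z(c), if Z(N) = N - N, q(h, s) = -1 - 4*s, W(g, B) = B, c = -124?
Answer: 723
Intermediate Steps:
Z(N) = 0
q(W(11, -13), -181) + Z(c) = (-1 - 4*(-181)) + 0 = (-1 + 724) + 0 = 723 + 0 = 723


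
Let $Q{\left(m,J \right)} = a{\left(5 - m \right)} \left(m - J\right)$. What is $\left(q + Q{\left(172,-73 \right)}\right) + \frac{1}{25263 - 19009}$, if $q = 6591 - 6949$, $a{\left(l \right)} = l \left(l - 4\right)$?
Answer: $\frac{43753653179}{6254} \approx 6.9961 \cdot 10^{6}$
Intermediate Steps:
$a{\left(l \right)} = l \left(-4 + l\right)$
$q = -358$
$Q{\left(m,J \right)} = \left(1 - m\right) \left(5 - m\right) \left(m - J\right)$ ($Q{\left(m,J \right)} = \left(5 - m\right) \left(-4 - \left(-5 + m\right)\right) \left(m - J\right) = \left(5 - m\right) \left(1 - m\right) \left(m - J\right) = \left(1 - m\right) \left(5 - m\right) \left(m - J\right)$)
$\left(q + Q{\left(172,-73 \right)}\right) + \frac{1}{25263 - 19009} = \left(-358 - \left(-1 + 172\right) \left(-5 + 172\right) \left(-73 - 172\right)\right) + \frac{1}{25263 - 19009} = \left(-358 - 171 \cdot 167 \left(-73 - 172\right)\right) + \frac{1}{6254} = \left(-358 - 171 \cdot 167 \left(-245\right)\right) + \frac{1}{6254} = \left(-358 + 6996465\right) + \frac{1}{6254} = 6996107 + \frac{1}{6254} = \frac{43753653179}{6254}$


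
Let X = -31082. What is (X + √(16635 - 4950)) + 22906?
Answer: -8176 + √11685 ≈ -8067.9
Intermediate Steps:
(X + √(16635 - 4950)) + 22906 = (-31082 + √(16635 - 4950)) + 22906 = (-31082 + √11685) + 22906 = -8176 + √11685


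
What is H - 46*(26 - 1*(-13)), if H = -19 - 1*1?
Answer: -1814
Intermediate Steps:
H = -20 (H = -19 - 1 = -20)
H - 46*(26 - 1*(-13)) = -20 - 46*(26 - 1*(-13)) = -20 - 46*(26 + 13) = -20 - 46*39 = -20 - 1794 = -1814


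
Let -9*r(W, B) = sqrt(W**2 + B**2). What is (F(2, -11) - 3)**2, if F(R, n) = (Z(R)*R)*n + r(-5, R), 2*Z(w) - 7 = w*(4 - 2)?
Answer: (1116 + sqrt(29))**2/81 ≈ 15525.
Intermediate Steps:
r(W, B) = -sqrt(B**2 + W**2)/9 (r(W, B) = -sqrt(W**2 + B**2)/9 = -sqrt(B**2 + W**2)/9)
Z(w) = 7/2 + w (Z(w) = 7/2 + (w*(4 - 2))/2 = 7/2 + (w*2)/2 = 7/2 + (2*w)/2 = 7/2 + w)
F(R, n) = -sqrt(25 + R**2)/9 + R*n*(7/2 + R) (F(R, n) = ((7/2 + R)*R)*n - sqrt(R**2 + (-5)**2)/9 = (R*(7/2 + R))*n - sqrt(R**2 + 25)/9 = R*n*(7/2 + R) - sqrt(25 + R**2)/9 = -sqrt(25 + R**2)/9 + R*n*(7/2 + R))
(F(2, -11) - 3)**2 = ((-sqrt(25 + 2**2)/9 + (1/2)*2*(-11)*(7 + 2*2)) - 3)**2 = ((-sqrt(25 + 4)/9 + (1/2)*2*(-11)*(7 + 4)) - 3)**2 = ((-sqrt(29)/9 + (1/2)*2*(-11)*11) - 3)**2 = ((-sqrt(29)/9 - 121) - 3)**2 = ((-121 - sqrt(29)/9) - 3)**2 = (-124 - sqrt(29)/9)**2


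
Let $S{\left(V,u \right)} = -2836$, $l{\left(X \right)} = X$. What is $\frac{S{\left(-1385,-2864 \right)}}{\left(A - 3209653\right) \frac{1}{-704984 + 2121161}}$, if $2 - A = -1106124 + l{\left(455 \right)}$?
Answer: $\frac{2008138986}{1051991} \approx 1908.9$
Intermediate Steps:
$A = 1105671$ ($A = 2 - \left(-1106124 + 455\right) = 2 - -1105669 = 2 + 1105669 = 1105671$)
$\frac{S{\left(-1385,-2864 \right)}}{\left(A - 3209653\right) \frac{1}{-704984 + 2121161}} = - \frac{2836}{\left(1105671 - 3209653\right) \frac{1}{-704984 + 2121161}} = - \frac{2836}{\left(-2103982\right) \frac{1}{1416177}} = - \frac{2836}{- \frac{2103982}{1416177}} = \left(-2836\right) \left(- \frac{1416177}{2103982}\right) = \frac{2008138986}{1051991}$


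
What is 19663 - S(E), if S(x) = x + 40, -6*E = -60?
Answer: 19613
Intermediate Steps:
E = 10 (E = -⅙*(-60) = 10)
S(x) = 40 + x
19663 - S(E) = 19663 - (40 + 10) = 19663 - 1*50 = 19663 - 50 = 19613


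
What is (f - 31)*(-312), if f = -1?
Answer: 9984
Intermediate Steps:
(f - 31)*(-312) = (-1 - 31)*(-312) = -32*(-312) = 9984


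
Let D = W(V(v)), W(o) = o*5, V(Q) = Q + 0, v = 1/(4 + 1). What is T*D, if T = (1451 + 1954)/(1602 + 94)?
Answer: 3405/1696 ≈ 2.0077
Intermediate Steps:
v = ⅕ (v = 1/5 = ⅕ ≈ 0.20000)
V(Q) = Q
W(o) = 5*o
T = 3405/1696 ≈ 2.0077
D = 1 (D = 5*(⅕) = 1)
T*D = (3405/1696)*1 = 3405/1696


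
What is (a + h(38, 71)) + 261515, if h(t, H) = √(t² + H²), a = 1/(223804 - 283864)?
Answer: 15706590899/60060 + √6485 ≈ 2.6160e+5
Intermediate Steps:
a = -1/60060 (a = 1/(-60060) = -1/60060 ≈ -1.6650e-5)
h(t, H) = √(H² + t²)
(a + h(38, 71)) + 261515 = (-1/60060 + √(71² + 38²)) + 261515 = (-1/60060 + √(5041 + 1444)) + 261515 = (-1/60060 + √6485) + 261515 = 15706590899/60060 + √6485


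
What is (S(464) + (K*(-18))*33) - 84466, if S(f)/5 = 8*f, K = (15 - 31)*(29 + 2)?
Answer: 228718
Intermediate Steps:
K = -496 (K = -16*31 = -496)
S(f) = 40*f (S(f) = 5*(8*f) = 40*f)
(S(464) + (K*(-18))*33) - 84466 = (40*464 - 496*(-18)*33) - 84466 = (18560 + 8928*33) - 84466 = (18560 + 294624) - 84466 = 313184 - 84466 = 228718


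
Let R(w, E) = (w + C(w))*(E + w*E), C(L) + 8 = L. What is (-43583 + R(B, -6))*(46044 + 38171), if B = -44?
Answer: -5756179465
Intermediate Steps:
C(L) = -8 + L
R(w, E) = (-8 + 2*w)*(E + E*w) (R(w, E) = (w + (-8 + w))*(E + w*E) = (-8 + 2*w)*(E + E*w))
(-43583 + R(B, -6))*(46044 + 38171) = (-43583 + 2*(-6)*(-4 + (-44)**2 - 3*(-44)))*(46044 + 38171) = (-43583 + 2*(-6)*(-4 + 1936 + 132))*84215 = (-43583 + 2*(-6)*2064)*84215 = (-43583 - 24768)*84215 = -68351*84215 = -5756179465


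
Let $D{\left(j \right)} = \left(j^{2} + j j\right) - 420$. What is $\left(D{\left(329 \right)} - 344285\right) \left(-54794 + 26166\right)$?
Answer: $3670768044$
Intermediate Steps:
$D{\left(j \right)} = -420 + 2 j^{2}$ ($D{\left(j \right)} = \left(j^{2} + j^{2}\right) - 420 = 2 j^{2} - 420 = -420 + 2 j^{2}$)
$\left(D{\left(329 \right)} - 344285\right) \left(-54794 + 26166\right) = \left(\left(-420 + 2 \cdot 329^{2}\right) - 344285\right) \left(-54794 + 26166\right) = \left(\left(-420 + 2 \cdot 108241\right) - 344285\right) \left(-28628\right) = \left(\left(-420 + 216482\right) - 344285\right) \left(-28628\right) = \left(216062 - 344285\right) \left(-28628\right) = \left(-128223\right) \left(-28628\right) = 3670768044$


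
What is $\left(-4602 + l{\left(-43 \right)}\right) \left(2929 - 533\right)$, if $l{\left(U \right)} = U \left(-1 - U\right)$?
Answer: $-15353568$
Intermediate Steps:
$\left(-4602 + l{\left(-43 \right)}\right) \left(2929 - 533\right) = \left(-4602 - - 43 \left(1 - 43\right)\right) \left(2929 - 533\right) = \left(-4602 - \left(-43\right) \left(-42\right)\right) 2396 = \left(-4602 - 1806\right) 2396 = \left(-6408\right) 2396 = -15353568$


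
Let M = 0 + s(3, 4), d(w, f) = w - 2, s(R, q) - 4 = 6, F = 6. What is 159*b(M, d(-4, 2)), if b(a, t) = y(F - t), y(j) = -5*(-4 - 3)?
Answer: 5565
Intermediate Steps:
s(R, q) = 10 (s(R, q) = 4 + 6 = 10)
y(j) = 35 (y(j) = -5*(-7) = 35)
d(w, f) = -2 + w
M = 10 (M = 0 + 10 = 10)
b(a, t) = 35
159*b(M, d(-4, 2)) = 159*35 = 5565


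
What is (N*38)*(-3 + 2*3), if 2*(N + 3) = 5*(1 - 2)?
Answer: -627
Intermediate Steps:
N = -11/2 (N = -3 + (5*(1 - 2))/2 = -3 + (5*(-1))/2 = -3 + (½)*(-5) = -3 - 5/2 = -11/2 ≈ -5.5000)
(N*38)*(-3 + 2*3) = (-11/2*38)*(-3 + 2*3) = -209*(-3 + 6) = -209*3 = -627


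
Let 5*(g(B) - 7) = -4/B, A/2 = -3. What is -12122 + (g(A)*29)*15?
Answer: -9019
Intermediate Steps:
A = -6 (A = 2*(-3) = -6)
g(B) = 7 - 4/(5*B) (g(B) = 7 + (-4/B)/5 = 7 - 4/(5*B))
-12122 + (g(A)*29)*15 = -12122 + ((7 - ⅘/(-6))*29)*15 = -12122 + ((7 - ⅘*(-⅙))*29)*15 = -12122 + ((7 + 2/15)*29)*15 = -12122 + ((107/15)*29)*15 = -12122 + (3103/15)*15 = -12122 + 3103 = -9019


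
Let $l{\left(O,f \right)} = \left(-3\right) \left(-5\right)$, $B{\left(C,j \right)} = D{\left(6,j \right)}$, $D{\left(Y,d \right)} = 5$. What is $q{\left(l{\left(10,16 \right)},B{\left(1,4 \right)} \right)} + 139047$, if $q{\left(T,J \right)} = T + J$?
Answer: $139067$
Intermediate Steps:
$B{\left(C,j \right)} = 5$
$l{\left(O,f \right)} = 15$
$q{\left(T,J \right)} = J + T$
$q{\left(l{\left(10,16 \right)},B{\left(1,4 \right)} \right)} + 139047 = \left(5 + 15\right) + 139047 = 20 + 139047 = 139067$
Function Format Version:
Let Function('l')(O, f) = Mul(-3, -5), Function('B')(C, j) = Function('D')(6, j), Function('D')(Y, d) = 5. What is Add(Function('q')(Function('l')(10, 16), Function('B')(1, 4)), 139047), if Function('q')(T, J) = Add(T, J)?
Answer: 139067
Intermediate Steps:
Function('B')(C, j) = 5
Function('l')(O, f) = 15
Function('q')(T, J) = Add(J, T)
Add(Function('q')(Function('l')(10, 16), Function('B')(1, 4)), 139047) = Add(Add(5, 15), 139047) = Add(20, 139047) = 139067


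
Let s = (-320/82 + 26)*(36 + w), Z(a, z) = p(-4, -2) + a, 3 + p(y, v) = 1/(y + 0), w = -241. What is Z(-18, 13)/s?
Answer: 17/3624 ≈ 0.0046909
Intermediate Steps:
p(y, v) = -3 + 1/y (p(y, v) = -3 + 1/(y + 0) = -3 + 1/y)
Z(a, z) = -13/4 + a (Z(a, z) = (-3 + 1/(-4)) + a = (-3 - ¼) + a = -13/4 + a)
s = -4530 (s = (-320/82 + 26)*(36 - 241) = (-320*1/82 + 26)*(-205) = (-160/41 + 26)*(-205) = (906/41)*(-205) = -4530)
Z(-18, 13)/s = (-13/4 - 18)/(-4530) = -85/4*(-1/4530) = 17/3624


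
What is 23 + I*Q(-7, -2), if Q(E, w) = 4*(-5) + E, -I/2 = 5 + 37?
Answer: 2291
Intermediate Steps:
I = -84 (I = -2*(5 + 37) = -2*42 = -84)
Q(E, w) = -20 + E
23 + I*Q(-7, -2) = 23 - 84*(-20 - 7) = 23 - 84*(-27) = 23 + 2268 = 2291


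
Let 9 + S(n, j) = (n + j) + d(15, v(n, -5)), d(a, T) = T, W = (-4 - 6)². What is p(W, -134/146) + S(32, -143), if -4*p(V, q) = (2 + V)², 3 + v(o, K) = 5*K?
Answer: -2749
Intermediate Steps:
v(o, K) = -3 + 5*K
W = 100 (W = (-10)² = 100)
S(n, j) = -37 + j + n (S(n, j) = -9 + ((n + j) + (-3 + 5*(-5))) = -9 + ((j + n) + (-3 - 25)) = -9 + ((j + n) - 28) = -9 + (-28 + j + n) = -37 + j + n)
p(V, q) = -(2 + V)²/4
p(W, -134/146) + S(32, -143) = -(2 + 100)²/4 + (-37 - 143 + 32) = -¼*102² - 148 = -¼*10404 - 148 = -2601 - 148 = -2749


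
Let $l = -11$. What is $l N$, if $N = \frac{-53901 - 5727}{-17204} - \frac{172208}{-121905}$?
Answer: $- \frac{2557904443}{47664855} \approx -53.664$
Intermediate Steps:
$N = \frac{2557904443}{524313405}$ ($N = \left(-59628\right) \left(- \frac{1}{17204}\right) - - \frac{172208}{121905} = \frac{14907}{4301} + \frac{172208}{121905} = \frac{2557904443}{524313405} \approx 4.8786$)
$l N = \left(-11\right) \frac{2557904443}{524313405} = - \frac{2557904443}{47664855}$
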